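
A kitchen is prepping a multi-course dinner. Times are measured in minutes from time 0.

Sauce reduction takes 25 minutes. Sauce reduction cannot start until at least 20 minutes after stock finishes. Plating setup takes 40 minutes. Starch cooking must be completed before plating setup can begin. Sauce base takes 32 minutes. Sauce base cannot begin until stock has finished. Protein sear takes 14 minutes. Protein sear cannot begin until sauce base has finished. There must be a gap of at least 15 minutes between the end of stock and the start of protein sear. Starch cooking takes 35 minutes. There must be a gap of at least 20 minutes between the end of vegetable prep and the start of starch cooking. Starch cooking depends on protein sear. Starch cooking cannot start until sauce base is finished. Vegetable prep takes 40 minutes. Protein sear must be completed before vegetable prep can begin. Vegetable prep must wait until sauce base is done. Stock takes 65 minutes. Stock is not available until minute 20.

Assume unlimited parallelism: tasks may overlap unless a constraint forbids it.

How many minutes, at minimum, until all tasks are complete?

266

Stock cannot begin until its own release at minute 20. It runs from minute 20 to 20 + 65 = minute 85.
After stock (finishes minute 85, plus 20-minute gap → minute 105), sauce reduction can start at minute 105 and finishes at minute 130.
Sauce base cannot begin until stock (finishes minute 85). It runs from minute 85 to 85 + 32 = minute 117.
Protein sear has to wait for sauce base (finishes minute 117); stock (finishes minute 85, plus 15-minute gap → minute 100). The latest of these is minute 117, so protein sear runs minute 117 to 117 + 14 = minute 131.
For vegetable prep: protein sear (finishes minute 131); sauce base (finishes minute 117). Taking the maximum gives a start of minute 131, and it finishes at 131 + 40 = minute 171.
Starch cooking has to wait for vegetable prep (finishes minute 171, plus 20-minute gap → minute 191); protein sear (finishes minute 131); sauce base (finishes minute 117). The latest of these is minute 191, so starch cooking runs minute 191 to 191 + 35 = minute 226.
Plating setup cannot begin until starch cooking (finishes minute 226). It runs from minute 226 to 226 + 40 = minute 266.
All tasks are finished once the last one completes. Finish times: Stock at 85, Sauce base at 117, Protein sear at 131, Vegetable prep at 171, Sauce reduction at 130, Starch cooking at 226, Plating setup at 266. The latest is minute 266.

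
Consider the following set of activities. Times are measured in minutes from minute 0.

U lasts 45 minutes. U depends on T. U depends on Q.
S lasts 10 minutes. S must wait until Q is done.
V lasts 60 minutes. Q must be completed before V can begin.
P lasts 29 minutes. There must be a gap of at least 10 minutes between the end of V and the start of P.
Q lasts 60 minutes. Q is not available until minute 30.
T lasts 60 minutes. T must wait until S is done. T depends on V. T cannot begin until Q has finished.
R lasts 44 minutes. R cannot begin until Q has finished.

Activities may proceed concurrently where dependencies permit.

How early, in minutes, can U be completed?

After its own release at minute 30, Q can start at minute 30 and finishes at minute 90.
V cannot begin until Q (finishes minute 90). It runs from minute 90 to 90 + 60 = minute 150.
S cannot begin until Q (finishes minute 90). It runs from minute 90 to 90 + 10 = minute 100.
For T: S (finishes minute 100); V (finishes minute 150); Q (finishes minute 90). Taking the maximum gives a start of minute 150, and it finishes at 150 + 60 = minute 210.
U needs all of T (finishes minute 210); Q (finishes minute 90). That puts its earliest start at minute 210; it finishes at 210 + 45 = minute 255.

255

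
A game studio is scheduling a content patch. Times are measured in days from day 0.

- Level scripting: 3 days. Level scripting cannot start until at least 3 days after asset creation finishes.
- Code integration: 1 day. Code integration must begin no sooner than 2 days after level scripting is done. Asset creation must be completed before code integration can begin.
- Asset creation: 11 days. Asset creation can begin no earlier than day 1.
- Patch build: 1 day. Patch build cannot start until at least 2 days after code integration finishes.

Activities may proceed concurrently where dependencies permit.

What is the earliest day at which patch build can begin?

23

After its own release at day 1, asset creation can start at day 1 and finishes at day 12.
After asset creation (finishes day 12, plus 3-day gap → day 15), level scripting can start at day 15 and finishes at day 18.
For code integration: level scripting (finishes day 18, plus 2-day gap → day 20); asset creation (finishes day 12). Taking the maximum gives a start of day 20, and it finishes at 20 + 1 = day 21.
Patch build waits on code integration (finishes day 21, plus 2-day gap → day 23), so the earliest it can start is day 23.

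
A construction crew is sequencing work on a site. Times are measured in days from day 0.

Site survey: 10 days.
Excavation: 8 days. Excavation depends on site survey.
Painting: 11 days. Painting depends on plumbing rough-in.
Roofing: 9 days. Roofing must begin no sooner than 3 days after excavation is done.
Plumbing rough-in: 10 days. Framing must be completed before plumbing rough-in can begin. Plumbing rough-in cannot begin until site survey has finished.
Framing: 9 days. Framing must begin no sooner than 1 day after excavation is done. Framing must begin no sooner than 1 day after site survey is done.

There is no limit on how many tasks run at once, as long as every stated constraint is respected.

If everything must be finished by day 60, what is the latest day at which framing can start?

30

Painting must finish by day 60; it takes 11 days, so it must start by 60 − 11 = day 49.
Plumbing rough-in feeds into painting (must start by day 49); so plumbing rough-in must finish by day 49 and therefore start by day 39.
Since plumbing rough-in (must start by day 39) depends on it, framing must finish by day 39. Backing off its 9-day duration gives a latest start of day 30.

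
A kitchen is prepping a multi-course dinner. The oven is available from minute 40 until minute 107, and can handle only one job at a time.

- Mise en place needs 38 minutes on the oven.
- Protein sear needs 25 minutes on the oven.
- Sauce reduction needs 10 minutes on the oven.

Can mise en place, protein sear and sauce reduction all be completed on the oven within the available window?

No

The oven window is 107 − 40 = 67 minutes.
Running back to back, the jobs need 38 + 25 + 10 = 73 minutes on the oven.
Since 73 > 67, they cannot all fit.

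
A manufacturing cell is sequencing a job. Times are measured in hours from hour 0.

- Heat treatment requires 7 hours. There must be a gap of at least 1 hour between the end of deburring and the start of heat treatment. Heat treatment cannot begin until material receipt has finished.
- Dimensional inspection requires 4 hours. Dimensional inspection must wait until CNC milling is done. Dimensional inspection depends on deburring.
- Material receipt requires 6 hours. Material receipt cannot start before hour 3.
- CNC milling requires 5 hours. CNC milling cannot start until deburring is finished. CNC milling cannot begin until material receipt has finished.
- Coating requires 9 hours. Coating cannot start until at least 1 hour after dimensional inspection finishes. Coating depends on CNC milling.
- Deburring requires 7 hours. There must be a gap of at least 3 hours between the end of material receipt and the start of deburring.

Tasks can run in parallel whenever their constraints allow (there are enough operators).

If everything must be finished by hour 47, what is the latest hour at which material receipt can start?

12

Nothing follows coating; the deadline of hour 47 is its only limit. It must start by 47 − 9 = hour 38.
Since coating (must start by hour 38, minus 1-hour gap → hour 37) depends on it, dimensional inspection must finish by hour 37. Backing off its 4-hour duration gives a latest start of hour 33.
For CNC milling: dimensional inspection (must start by hour 33); coating (must start by hour 38). The most restrictive is hour 33; with a 5-hour duration, CNC milling must start by hour 28.
Heat treatment has no dependents, so it just needs to finish by hour 47. Starting by 47 − 7 = hour 40 achieves that.
For deburring: CNC milling (must start by hour 28); heat treatment (must start by hour 40, minus 1-hour gap → hour 39); dimensional inspection (must start by hour 33). The most restrictive is hour 28; with a 7-hour duration, deburring must start by hour 21.
Material receipt has several dependents: deburring (must start by hour 21, minus 3-hour gap → hour 18); CNC milling (must start by hour 28); heat treatment (must start by hour 40). The earliest of those limits is hour 18, so material receipt must start by 18 − 6 = hour 12.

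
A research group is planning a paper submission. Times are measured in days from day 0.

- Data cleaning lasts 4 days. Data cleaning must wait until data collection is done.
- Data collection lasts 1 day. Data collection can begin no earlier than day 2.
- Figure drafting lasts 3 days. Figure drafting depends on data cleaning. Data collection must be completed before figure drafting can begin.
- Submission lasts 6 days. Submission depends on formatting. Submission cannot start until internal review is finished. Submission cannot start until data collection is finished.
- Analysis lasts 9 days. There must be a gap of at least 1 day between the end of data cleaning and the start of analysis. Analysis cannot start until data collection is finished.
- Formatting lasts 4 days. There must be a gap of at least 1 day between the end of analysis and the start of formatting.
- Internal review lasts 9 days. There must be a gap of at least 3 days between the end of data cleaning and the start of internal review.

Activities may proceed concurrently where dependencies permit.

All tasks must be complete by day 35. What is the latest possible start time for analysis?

Submission must finish by day 35; it takes 6 days, so it must start by 35 − 6 = day 29.
Since submission (must start by day 29) depends on it, formatting must finish by day 29. Backing off its 4-day duration gives a latest start of day 25.
Analysis feeds into formatting (must start by day 25, minus 1-day gap → day 24); so analysis must finish by day 24 and therefore start by day 15.

15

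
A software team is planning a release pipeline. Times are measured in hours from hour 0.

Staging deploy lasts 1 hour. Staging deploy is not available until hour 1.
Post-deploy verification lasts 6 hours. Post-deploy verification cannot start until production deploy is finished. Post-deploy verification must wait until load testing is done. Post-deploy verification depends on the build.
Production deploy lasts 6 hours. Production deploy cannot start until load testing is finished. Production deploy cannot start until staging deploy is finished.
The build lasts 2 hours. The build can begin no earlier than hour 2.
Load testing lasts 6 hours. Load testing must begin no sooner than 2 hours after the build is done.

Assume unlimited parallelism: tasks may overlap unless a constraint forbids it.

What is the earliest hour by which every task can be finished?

Staging deploy waits on its own release at hour 1, so it starts at hour 1 and finishes at 1 + 1 = hour 2.
The build cannot begin until its own release at hour 2. It runs from hour 2 to 2 + 2 = hour 4.
Load testing waits on the build (finishes hour 4, plus 2-hour gap → hour 6), so it starts at hour 6 and finishes at 6 + 6 = hour 12.
Production deploy has to wait for load testing (finishes hour 12); staging deploy (finishes hour 2). The latest of these is hour 12, so production deploy runs hour 12 to 12 + 6 = hour 18.
Post-deploy verification needs all of production deploy (finishes hour 18); load testing (finishes hour 12); the build (finishes hour 4). That puts its earliest start at hour 18; it finishes at 18 + 6 = hour 24.
All tasks are finished once the last one completes. Finish times: The build at 4, Staging deploy at 2, Load testing at 12, Production deploy at 18, Post-deploy verification at 24. The latest is hour 24.

24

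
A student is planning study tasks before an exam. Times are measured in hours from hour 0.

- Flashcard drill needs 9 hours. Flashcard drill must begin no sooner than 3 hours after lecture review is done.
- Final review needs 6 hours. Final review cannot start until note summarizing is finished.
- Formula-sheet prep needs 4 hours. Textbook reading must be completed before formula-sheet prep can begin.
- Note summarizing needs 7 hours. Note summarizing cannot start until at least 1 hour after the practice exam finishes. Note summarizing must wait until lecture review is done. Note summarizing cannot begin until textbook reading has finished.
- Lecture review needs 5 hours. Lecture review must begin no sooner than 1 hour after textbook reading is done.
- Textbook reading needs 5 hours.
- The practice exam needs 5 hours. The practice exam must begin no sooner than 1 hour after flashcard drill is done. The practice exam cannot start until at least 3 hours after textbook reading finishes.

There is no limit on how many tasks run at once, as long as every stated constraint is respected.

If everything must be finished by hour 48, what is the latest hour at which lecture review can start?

11

Nothing follows final review; the deadline of hour 48 is its only limit. It must start by 48 − 6 = hour 42.
Note summarizing has to be done before final review (must start by hour 42). That means finishing by hour 42, i.e. starting by 42 − 7 = hour 35.
Since note summarizing (must start by hour 35, minus 1-hour gap → hour 34) depends on it, the practice exam must finish by hour 34. Backing off its 5-hour duration gives a latest start of hour 29.
Flashcard drill must finish before the practice exam (must start by hour 29, minus 1-hour gap → hour 28). With a 9-hour duration, flashcard drill must start by 28 − 9 = hour 19.
Lecture review feeds flashcard drill (must start by hour 19, minus 3-hour gap → hour 16); note summarizing (must start by hour 35). Taking the minimum, lecture review must finish by hour 16 and start by 16 − 5 = hour 11.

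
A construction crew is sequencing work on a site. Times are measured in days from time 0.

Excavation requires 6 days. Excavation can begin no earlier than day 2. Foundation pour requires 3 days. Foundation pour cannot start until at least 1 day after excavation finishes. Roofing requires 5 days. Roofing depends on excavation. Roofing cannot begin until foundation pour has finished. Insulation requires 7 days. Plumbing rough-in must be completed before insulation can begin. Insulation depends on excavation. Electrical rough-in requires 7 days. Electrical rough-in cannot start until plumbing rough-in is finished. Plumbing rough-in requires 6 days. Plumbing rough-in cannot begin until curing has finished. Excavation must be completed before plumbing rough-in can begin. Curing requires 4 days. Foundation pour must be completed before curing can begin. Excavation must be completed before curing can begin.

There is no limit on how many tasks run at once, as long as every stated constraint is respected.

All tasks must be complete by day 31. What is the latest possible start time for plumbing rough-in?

Nothing follows electrical rough-in; the deadline of day 31 is its only limit. It must start by 31 − 7 = day 24.
Insulation has no dependents, so it just needs to finish by day 31. Starting by 31 − 7 = day 24 achieves that.
Plumbing rough-in has several dependents: electrical rough-in (must start by day 24); insulation (must start by day 24). The earliest of those limits is day 24, so plumbing rough-in must start by 24 − 6 = day 18.

18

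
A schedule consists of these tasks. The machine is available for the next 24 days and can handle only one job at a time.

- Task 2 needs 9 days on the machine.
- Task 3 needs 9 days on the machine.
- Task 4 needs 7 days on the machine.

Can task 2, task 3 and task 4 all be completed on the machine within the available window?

Running back to back, the jobs need 9 + 9 + 7 = 25 days on the machine.
Since 25 > 24, they cannot all fit.

No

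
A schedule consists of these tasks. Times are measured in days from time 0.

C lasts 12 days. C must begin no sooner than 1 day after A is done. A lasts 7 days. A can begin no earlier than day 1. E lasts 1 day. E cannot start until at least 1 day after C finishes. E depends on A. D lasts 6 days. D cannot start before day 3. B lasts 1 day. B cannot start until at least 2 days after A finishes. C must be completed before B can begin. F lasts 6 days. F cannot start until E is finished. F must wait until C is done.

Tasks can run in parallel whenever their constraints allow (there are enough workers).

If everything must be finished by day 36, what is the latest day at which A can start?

8

To finish by day 36, B (duration 1) must start no later than day 35.
F has no dependents, so it just needs to finish by day 36. Starting by 36 − 6 = day 30 achieves that.
E feeds into F (must start by day 30); so E must finish by day 30 and therefore start by day 29.
For C: B (must start by day 35); E (must start by day 29, minus 1-day gap → day 28); F (must start by day 30). The most restrictive is day 28; with a 12-day duration, C must start by day 16.
A must finish in time for B (must start by day 35, minus 2-day gap → day 33); C (must start by day 16, minus 1-day gap → day 15); E (must start by day 29). The tightest is day 15, so A must start by 15 − 7 = day 8.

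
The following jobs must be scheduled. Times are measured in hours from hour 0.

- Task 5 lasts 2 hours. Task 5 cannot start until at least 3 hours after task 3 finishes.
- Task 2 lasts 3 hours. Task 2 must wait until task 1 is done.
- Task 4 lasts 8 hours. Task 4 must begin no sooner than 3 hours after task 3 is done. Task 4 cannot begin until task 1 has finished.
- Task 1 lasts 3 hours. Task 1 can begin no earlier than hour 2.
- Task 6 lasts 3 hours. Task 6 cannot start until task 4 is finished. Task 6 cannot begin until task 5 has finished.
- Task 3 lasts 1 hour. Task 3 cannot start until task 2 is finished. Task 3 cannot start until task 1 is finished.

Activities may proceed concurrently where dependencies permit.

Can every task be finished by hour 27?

Yes

Task 1 waits on its own release at hour 2, so it starts at hour 2 and finishes at 2 + 3 = hour 5.
Task 2 cannot begin until task 1 (finishes hour 5). It runs from hour 5 to 5 + 3 = hour 8.
Task 3 needs all of task 2 (finishes hour 8); task 1 (finishes hour 5). That puts its earliest start at hour 8; it finishes at 8 + 1 = hour 9.
Task 5 waits on task 3 (finishes hour 9, plus 3-hour gap → hour 12), so it starts at hour 12 and finishes at 12 + 2 = hour 14.
For task 4: task 3 (finishes hour 9, plus 3-hour gap → hour 12); task 1 (finishes hour 5). Taking the maximum gives a start of hour 12, and it finishes at 12 + 8 = hour 20.
Task 6 needs all of task 4 (finishes hour 20); task 5 (finishes hour 14). That puts its earliest start at hour 20; it finishes at 20 + 3 = hour 23.
Every task is finished by hour 23, which is no later than the deadline of 27, so the schedule is feasible.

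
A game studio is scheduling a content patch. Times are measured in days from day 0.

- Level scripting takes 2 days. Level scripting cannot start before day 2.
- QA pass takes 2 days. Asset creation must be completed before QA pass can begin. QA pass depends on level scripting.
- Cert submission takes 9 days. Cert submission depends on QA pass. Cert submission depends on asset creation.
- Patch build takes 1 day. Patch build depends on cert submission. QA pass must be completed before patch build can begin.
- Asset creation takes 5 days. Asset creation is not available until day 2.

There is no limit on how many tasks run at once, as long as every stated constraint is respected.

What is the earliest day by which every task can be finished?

After its own release at day 2, level scripting can start at day 2 and finishes at day 4.
Asset creation cannot begin until its own release at day 2. It runs from day 2 to 2 + 5 = day 7.
QA pass cannot start until asset creation (finishes day 7); level scripting (finishes day 4). The controlling bound is day 7, so QA pass finishes at 7 + 2 = day 9.
Cert submission needs all of QA pass (finishes day 9); asset creation (finishes day 7). That puts its earliest start at day 9; it finishes at 9 + 9 = day 18.
For patch build: cert submission (finishes day 18); QA pass (finishes day 9). Taking the maximum gives a start of day 18, and it finishes at 18 + 1 = day 19.
All tasks are finished once the last one completes. Finish times: Asset creation at 7, Level scripting at 4, QA pass at 9, Cert submission at 18, Patch build at 19. The latest is day 19.

19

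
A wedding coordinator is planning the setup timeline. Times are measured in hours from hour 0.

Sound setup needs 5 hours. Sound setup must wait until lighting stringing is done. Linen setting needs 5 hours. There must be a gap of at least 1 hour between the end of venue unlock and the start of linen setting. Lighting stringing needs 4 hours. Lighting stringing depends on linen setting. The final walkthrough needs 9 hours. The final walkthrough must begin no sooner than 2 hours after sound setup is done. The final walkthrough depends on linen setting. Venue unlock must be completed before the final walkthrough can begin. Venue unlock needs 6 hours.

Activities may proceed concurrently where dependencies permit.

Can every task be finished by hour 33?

Yes

Venue unlock can start immediately at hour 0; it finishes at hour 6.
Linen setting cannot begin until venue unlock (finishes hour 6, plus 1-hour gap → hour 7). It runs from hour 7 to 7 + 5 = hour 12.
Lighting stringing cannot begin until linen setting (finishes hour 12). It runs from hour 12 to 12 + 4 = hour 16.
Sound setup cannot begin until lighting stringing (finishes hour 16). It runs from hour 16 to 16 + 5 = hour 21.
For the final walkthrough: sound setup (finishes hour 21, plus 2-hour gap → hour 23); linen setting (finishes hour 12); venue unlock (finishes hour 6). Taking the maximum gives a start of hour 23, and it finishes at 23 + 9 = hour 32.
Every task is finished by hour 32, which is no later than the deadline of 33, so the schedule is feasible.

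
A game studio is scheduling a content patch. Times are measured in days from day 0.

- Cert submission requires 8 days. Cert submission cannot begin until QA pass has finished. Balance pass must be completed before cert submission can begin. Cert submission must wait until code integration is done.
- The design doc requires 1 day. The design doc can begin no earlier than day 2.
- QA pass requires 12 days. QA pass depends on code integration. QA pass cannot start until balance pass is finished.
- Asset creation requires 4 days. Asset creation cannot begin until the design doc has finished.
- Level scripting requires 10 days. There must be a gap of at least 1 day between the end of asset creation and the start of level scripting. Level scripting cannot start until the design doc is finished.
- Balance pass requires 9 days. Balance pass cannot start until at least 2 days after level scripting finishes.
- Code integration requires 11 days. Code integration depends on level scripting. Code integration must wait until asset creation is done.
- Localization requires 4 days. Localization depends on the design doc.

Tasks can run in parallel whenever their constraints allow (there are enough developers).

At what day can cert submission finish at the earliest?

49

After its own release at day 2, the design doc can start at day 2 and finishes at day 3.
Asset creation waits on the design doc (finishes day 3), so it starts at day 3 and finishes at 3 + 4 = day 7.
Level scripting has to wait for asset creation (finishes day 7, plus 1-day gap → day 8); the design doc (finishes day 3). The latest of these is day 8, so level scripting runs day 8 to 8 + 10 = day 18.
Balance pass cannot begin until level scripting (finishes day 18, plus 2-day gap → day 20). It runs from day 20 to 20 + 9 = day 29.
Code integration needs all of level scripting (finishes day 18); asset creation (finishes day 7). That puts its earliest start at day 18; it finishes at 18 + 11 = day 29.
QA pass needs all of code integration (finishes day 29); balance pass (finishes day 29). That puts its earliest start at day 29; it finishes at 29 + 12 = day 41.
For cert submission: QA pass (finishes day 41); balance pass (finishes day 29); code integration (finishes day 29). Taking the maximum gives a start of day 41, and it finishes at 41 + 8 = day 49.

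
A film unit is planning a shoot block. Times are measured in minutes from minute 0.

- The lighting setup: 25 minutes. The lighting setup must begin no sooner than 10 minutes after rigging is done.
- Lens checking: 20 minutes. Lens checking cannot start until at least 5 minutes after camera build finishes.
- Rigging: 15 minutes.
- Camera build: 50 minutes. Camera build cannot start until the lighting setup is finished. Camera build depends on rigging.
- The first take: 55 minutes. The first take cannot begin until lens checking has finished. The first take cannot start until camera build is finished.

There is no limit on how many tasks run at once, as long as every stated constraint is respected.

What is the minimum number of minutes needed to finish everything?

Rigging can start immediately at minute 0; it finishes at minute 15.
After rigging (finishes minute 15, plus 10-minute gap → minute 25), the lighting setup can start at minute 25 and finishes at minute 50.
Camera build has to wait for the lighting setup (finishes minute 50); rigging (finishes minute 15). The latest of these is minute 50, so camera build runs minute 50 to 50 + 50 = minute 100.
After camera build (finishes minute 100, plus 5-minute gap → minute 105), lens checking can start at minute 105 and finishes at minute 125.
The first take has to wait for lens checking (finishes minute 125); camera build (finishes minute 100). The latest of these is minute 125, so the first take runs minute 125 to 125 + 55 = minute 180.
All tasks are finished once the last one completes. Finish times: Rigging at 15, The lighting setup at 50, Camera build at 100, Lens checking at 125, The first take at 180. The latest is minute 180.

180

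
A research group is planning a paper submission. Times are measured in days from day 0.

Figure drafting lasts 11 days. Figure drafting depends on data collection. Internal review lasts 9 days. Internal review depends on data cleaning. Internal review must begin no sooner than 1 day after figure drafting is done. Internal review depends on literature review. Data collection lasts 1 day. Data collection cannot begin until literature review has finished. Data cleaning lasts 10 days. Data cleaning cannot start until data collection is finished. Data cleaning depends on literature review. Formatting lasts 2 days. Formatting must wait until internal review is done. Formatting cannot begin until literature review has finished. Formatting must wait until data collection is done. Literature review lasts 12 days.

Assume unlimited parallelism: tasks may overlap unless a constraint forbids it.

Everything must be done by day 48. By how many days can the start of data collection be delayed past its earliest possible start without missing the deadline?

Literature review can start immediately at day 0; it finishes at day 12.
After literature review (finishes day 12), data collection can start at day 12 and finishes at day 13.

Working backward from the deadline:
Nothing follows formatting; the deadline of day 48 is its only limit. It must start by 48 − 2 = day 46.
Internal review must finish before formatting (must start by day 46). With a 9-day duration, internal review must start by 46 − 9 = day 37.
Data cleaning feeds into internal review (must start by day 37); so data cleaning must finish by day 37 and therefore start by day 27.
Since internal review (must start by day 37, minus 1-day gap → day 36) depends on it, figure drafting must finish by day 36. Backing off its 11-day duration gives a latest start of day 25.
Data collection must finish in time for data cleaning (must start by day 27); figure drafting (must start by day 25); formatting (must start by day 46). The tightest is day 25, so data collection must start by 25 − 1 = day 24.
So data collection can start as early as day 12 and as late as day 24, giving 24 − 12 = 12 days of slack.

12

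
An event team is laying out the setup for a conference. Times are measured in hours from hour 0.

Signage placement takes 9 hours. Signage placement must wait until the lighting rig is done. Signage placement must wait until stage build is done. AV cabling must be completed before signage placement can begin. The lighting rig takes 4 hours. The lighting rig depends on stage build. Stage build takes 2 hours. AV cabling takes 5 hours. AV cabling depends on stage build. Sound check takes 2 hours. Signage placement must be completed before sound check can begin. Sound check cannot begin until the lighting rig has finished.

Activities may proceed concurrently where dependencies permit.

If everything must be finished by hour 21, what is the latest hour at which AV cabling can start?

To finish by hour 21, sound check (duration 2) must start no later than hour 19.
Signage placement has to be done before sound check (must start by hour 19). That means finishing by hour 19, i.e. starting by 19 − 9 = hour 10.
AV cabling feeds into signage placement (must start by hour 10); so AV cabling must finish by hour 10 and therefore start by hour 5.

5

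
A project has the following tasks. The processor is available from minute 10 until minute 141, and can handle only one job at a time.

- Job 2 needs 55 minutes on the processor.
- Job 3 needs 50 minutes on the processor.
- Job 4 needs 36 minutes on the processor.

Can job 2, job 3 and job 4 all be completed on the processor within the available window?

No

The processor window is 141 − 10 = 131 minutes.
Running back to back, the jobs need 55 + 50 + 36 = 141 minutes on the processor.
Since 141 > 131, they cannot all fit.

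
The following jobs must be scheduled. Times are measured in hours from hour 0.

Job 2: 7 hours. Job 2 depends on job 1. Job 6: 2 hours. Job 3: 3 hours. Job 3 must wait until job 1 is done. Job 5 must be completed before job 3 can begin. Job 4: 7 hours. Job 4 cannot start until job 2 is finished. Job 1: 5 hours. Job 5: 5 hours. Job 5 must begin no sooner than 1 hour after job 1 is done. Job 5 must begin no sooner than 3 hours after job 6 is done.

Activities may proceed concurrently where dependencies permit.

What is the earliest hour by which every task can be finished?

19

Job 6 has no prerequisites, so it starts at hour 0 and finishes at hour 2.
Job 1 can start immediately at hour 0; it finishes at hour 5.
For job 5: job 1 (finishes hour 5, plus 1-hour gap → hour 6); job 6 (finishes hour 2, plus 3-hour gap → hour 5). Taking the maximum gives a start of hour 6, and it finishes at 6 + 5 = hour 11.
For job 3: job 1 (finishes hour 5); job 5 (finishes hour 11). Taking the maximum gives a start of hour 11, and it finishes at 11 + 3 = hour 14.
Job 2 waits on job 1 (finishes hour 5), so it starts at hour 5 and finishes at 5 + 7 = hour 12.
After job 2 (finishes hour 12), job 4 can start at hour 12 and finishes at hour 19.
All tasks are finished once the last one completes. Finish times: Job 1 at 5, Job 2 at 12, Job 3 at 14, Job 4 at 19, Job 5 at 11, Job 6 at 2. The latest is hour 19.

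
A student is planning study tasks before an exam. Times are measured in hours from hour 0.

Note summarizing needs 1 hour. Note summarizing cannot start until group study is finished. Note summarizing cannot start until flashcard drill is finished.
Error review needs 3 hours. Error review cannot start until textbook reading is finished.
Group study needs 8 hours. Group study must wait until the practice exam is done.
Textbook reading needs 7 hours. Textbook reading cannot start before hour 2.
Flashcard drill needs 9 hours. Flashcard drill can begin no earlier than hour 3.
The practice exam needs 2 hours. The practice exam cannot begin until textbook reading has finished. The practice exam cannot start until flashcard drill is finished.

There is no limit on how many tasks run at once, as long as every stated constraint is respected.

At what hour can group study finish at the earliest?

Flashcard drill waits on its own release at hour 3, so it starts at hour 3 and finishes at 3 + 9 = hour 12.
Textbook reading waits on its own release at hour 2, so it starts at hour 2 and finishes at 2 + 7 = hour 9.
The practice exam has to wait for textbook reading (finishes hour 9); flashcard drill (finishes hour 12). The latest of these is hour 12, so the practice exam runs hour 12 to 12 + 2 = hour 14.
Group study waits on the practice exam (finishes hour 14), so it starts at hour 14 and finishes at 14 + 8 = hour 22.

22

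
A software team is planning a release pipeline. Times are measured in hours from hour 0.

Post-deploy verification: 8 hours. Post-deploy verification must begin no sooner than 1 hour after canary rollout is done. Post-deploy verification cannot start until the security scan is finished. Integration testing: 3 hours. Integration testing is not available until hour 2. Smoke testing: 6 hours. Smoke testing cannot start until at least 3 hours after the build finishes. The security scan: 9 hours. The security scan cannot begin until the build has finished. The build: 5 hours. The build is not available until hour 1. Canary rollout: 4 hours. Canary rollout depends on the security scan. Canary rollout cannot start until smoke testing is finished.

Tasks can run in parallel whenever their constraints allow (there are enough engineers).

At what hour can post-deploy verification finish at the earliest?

The build cannot begin until its own release at hour 1. It runs from hour 1 to 1 + 5 = hour 6.
Smoke testing waits on the build (finishes hour 6, plus 3-hour gap → hour 9), so it starts at hour 9 and finishes at 9 + 6 = hour 15.
After the build (finishes hour 6), the security scan can start at hour 6 and finishes at hour 15.
Canary rollout cannot start until the security scan (finishes hour 15); smoke testing (finishes hour 15). The controlling bound is hour 15, so canary rollout finishes at 15 + 4 = hour 19.
Post-deploy verification has to wait for canary rollout (finishes hour 19, plus 1-hour gap → hour 20); the security scan (finishes hour 15). The latest of these is hour 20, so post-deploy verification runs hour 20 to 20 + 8 = hour 28.

28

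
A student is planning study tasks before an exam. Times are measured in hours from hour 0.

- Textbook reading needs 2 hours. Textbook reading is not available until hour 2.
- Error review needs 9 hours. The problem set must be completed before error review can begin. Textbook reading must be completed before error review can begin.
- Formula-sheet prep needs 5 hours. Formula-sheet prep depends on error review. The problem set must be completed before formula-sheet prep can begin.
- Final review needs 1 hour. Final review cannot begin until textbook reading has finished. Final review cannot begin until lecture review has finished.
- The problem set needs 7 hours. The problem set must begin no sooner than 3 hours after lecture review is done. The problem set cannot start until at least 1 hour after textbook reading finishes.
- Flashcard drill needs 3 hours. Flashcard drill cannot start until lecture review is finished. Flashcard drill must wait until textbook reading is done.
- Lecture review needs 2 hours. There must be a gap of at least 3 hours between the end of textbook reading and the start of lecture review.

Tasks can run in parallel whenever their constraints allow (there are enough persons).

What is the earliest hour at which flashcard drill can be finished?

12

Textbook reading cannot begin until its own release at hour 2. It runs from hour 2 to 2 + 2 = hour 4.
Lecture review cannot begin until textbook reading (finishes hour 4, plus 3-hour gap → hour 7). It runs from hour 7 to 7 + 2 = hour 9.
For flashcard drill: lecture review (finishes hour 9); textbook reading (finishes hour 4). Taking the maximum gives a start of hour 9, and it finishes at 9 + 3 = hour 12.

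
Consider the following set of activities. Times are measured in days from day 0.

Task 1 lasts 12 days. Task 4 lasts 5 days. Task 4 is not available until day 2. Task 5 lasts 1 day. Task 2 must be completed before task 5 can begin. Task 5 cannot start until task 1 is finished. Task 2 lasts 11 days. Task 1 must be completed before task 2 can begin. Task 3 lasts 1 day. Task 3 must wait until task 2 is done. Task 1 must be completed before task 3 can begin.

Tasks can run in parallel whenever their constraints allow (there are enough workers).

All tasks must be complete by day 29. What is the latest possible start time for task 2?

17

Nothing follows task 3; the deadline of day 29 is its only limit. It must start by 29 − 1 = day 28.
Task 5 must finish by day 29; it takes 1 day, so it must start by 29 − 1 = day 28.
For task 2: task 3 (must start by day 28); task 5 (must start by day 28). The most restrictive is day 28; with an 11-day duration, task 2 must start by day 17.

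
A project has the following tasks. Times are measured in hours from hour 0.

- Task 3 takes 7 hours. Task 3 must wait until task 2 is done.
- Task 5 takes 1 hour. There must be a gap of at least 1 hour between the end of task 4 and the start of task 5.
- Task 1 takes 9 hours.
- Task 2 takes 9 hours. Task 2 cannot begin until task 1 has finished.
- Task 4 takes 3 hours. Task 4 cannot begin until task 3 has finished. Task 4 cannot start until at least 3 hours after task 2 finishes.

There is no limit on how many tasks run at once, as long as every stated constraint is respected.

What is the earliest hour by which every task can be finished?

Task 1 has no prerequisites, so it starts at hour 0 and finishes at hour 9.
After task 1 (finishes hour 9), task 2 can start at hour 9 and finishes at hour 18.
After task 2 (finishes hour 18), task 3 can start at hour 18 and finishes at hour 25.
Task 4 needs all of task 3 (finishes hour 25); task 2 (finishes hour 18, plus 3-hour gap → hour 21). That puts its earliest start at hour 25; it finishes at 25 + 3 = hour 28.
After task 4 (finishes hour 28, plus 1-hour gap → hour 29), task 5 can start at hour 29 and finishes at hour 30.
All tasks are finished once the last one completes. Finish times: Task 1 at 9, Task 2 at 18, Task 3 at 25, Task 4 at 28, Task 5 at 30. The latest is hour 30.

30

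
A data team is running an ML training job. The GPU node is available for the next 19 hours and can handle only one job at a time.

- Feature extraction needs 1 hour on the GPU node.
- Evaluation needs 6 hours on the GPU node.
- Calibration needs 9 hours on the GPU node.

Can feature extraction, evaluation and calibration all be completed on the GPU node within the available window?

Yes

Running back to back, the jobs need 1 + 6 + 9 = 16 hours on the GPU node.
Since 16 ≤ 19, they fit within the window.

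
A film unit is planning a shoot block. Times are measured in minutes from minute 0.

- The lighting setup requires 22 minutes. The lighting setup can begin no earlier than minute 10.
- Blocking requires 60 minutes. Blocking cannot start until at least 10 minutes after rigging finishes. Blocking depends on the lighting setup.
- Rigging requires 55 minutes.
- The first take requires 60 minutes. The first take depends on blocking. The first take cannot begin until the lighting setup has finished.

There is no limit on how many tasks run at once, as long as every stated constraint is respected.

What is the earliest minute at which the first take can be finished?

185

The lighting setup waits on its own release at minute 10, so it starts at minute 10 and finishes at 10 + 22 = minute 32.
Rigging can start immediately at minute 0; it finishes at minute 55.
Blocking needs all of rigging (finishes minute 55, plus 10-minute gap → minute 65); the lighting setup (finishes minute 32). That puts its earliest start at minute 65; it finishes at 65 + 60 = minute 125.
The first take cannot start until blocking (finishes minute 125); the lighting setup (finishes minute 32). The controlling bound is minute 125, so the first take finishes at 125 + 60 = minute 185.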